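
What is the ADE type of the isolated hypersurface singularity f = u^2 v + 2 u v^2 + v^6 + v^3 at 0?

The Hessian of f at 0 has rank 0. Corank 2; j^3 = v*(u + v)^2 has shape L^2 M (L != M), so D-series; mu = 7 gives D_7.

D_7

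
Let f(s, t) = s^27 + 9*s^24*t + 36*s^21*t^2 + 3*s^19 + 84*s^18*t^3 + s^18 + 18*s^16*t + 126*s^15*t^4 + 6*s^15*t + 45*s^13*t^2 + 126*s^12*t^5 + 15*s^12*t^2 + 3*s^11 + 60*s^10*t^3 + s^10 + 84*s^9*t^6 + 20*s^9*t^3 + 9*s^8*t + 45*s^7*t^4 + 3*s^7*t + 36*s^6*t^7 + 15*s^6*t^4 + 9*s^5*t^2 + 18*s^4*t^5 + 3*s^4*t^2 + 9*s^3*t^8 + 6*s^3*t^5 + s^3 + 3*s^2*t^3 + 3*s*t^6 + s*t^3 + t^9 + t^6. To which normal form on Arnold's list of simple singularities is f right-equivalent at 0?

E_7

The Hessian of f at 0 has rank 0. Corank 2; j^3 = s^3 is a perfect cube, so E-series; the 4-jet and mu = 7 give E_7.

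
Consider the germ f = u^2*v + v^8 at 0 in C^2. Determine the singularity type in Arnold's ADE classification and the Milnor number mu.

The Hessian of f at 0 has rank 0. Corank 2; j^3 = u^2*v has shape L^2 M (L != M), so D-series; mu = 9 gives D_9.

Type D_9, Milnor number mu = 9.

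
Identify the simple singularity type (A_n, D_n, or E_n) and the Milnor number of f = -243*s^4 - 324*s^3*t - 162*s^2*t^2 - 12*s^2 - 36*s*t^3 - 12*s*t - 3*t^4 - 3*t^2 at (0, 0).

Type A_3, Milnor number mu = 3.

The Hessian of f at 0 has rank 1. Corank 1: A-series; mu = 3 gives A_3.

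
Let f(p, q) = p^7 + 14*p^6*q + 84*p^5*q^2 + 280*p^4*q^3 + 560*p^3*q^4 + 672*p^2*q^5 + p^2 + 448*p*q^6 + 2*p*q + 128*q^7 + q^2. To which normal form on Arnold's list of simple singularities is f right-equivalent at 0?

A_6

The Hessian of f at 0 is [[2, 2], [2, 2]] with rank 1, so corank 1. A Groebner basis of the Jacobian ideal J(f) in C{p,q} is {q^6, p + q}; counting standard monomials gives mu = 6. Corank 1: A-series; mu = 6 gives A_6.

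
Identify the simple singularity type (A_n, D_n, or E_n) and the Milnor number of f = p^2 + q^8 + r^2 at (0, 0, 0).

The Hessian of f at 0 is [[2, 0, 0], [0, 0, 0], [0, 0, 2]] with rank 2, so corank 1. A Groebner basis of the Jacobian ideal J(f) in C{p,q,r} is {q^7, p, r}; counting standard monomials gives mu = 7. Corank 1: A-series; mu = 7 gives A_7.

Type A7, Milnor number mu = 7.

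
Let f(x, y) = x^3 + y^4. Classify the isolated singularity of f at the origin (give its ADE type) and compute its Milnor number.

Type E_6, Milnor number mu = 6.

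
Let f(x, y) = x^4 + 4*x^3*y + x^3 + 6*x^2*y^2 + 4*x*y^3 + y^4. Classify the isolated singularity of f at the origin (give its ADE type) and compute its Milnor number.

The Hessian of f at 0 has rank 0. Corank 2; j^3 = x^3 is a perfect cube, so E-series; the 4-jet and mu = 6 give E_6.

Type E_{6}, Milnor number mu = 6.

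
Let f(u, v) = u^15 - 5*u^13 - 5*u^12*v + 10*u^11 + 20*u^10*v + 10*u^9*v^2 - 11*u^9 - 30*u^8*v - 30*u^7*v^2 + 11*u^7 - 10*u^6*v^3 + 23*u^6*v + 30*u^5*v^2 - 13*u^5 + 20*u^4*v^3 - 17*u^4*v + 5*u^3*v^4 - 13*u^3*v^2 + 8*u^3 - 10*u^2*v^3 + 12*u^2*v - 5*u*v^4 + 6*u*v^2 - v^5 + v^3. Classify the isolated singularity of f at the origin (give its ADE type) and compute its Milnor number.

The Hessian of f at 0 has rank 0. Corank 2; j^3 = (2*u + v)^3 is a perfect cube, so E-series; the 5-jet and mu = 8 give E_8.

Type E_8, Milnor number mu = 8.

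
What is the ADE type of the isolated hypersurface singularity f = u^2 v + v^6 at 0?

D_7

The Hessian of f at 0 is [[0, 0], [0, 0]] with rank 0, so corank 2. A Groebner basis of the Jacobian ideal J(f) in C{u,v} is {u^2/6 + v^5, u^3, u*v}; counting standard monomials gives mu = 7. Corank 2; j^3 = u^2*v has shape L^2 M (L != M), so D-series; mu = 7 gives D_7.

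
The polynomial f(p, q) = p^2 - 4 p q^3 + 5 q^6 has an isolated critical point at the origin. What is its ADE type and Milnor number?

Type A5, Milnor number mu = 5.

The Hessian of f at 0 is [[2, 0], [0, 0]] with rank 1, so corank 1. A Groebner basis of the Jacobian ideal J(f) in C{p,q} is {p*q^2, -p/2 + q^3, p^2}; counting standard monomials gives mu = 5. Corank 1: A-series; mu = 5 gives A_5.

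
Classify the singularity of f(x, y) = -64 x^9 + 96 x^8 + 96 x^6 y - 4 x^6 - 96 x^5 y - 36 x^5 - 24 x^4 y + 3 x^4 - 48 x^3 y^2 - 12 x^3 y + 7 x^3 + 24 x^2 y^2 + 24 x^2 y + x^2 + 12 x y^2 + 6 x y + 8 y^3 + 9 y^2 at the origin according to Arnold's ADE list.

A_{2}

The Hessian of f at 0 is [[2, 6], [6, 18]] with rank 1, so corank 1. A Groebner basis of the Jacobian ideal J(f) in C{x,y} is {y^2, x + 3*y}; counting standard monomials gives mu = 2. Corank 1: A-series; mu = 2 gives A_2.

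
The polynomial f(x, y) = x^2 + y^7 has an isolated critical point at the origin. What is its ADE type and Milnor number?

Type A_{6}, Milnor number mu = 6.

The Hessian of f at 0 is [[2, 0], [0, 0]] with rank 1, so corank 1. A Groebner basis of the Jacobian ideal J(f) in C{x,y} is {y^6, x}; counting standard monomials gives mu = 6. Corank 1: A-series; mu = 6 gives A_6.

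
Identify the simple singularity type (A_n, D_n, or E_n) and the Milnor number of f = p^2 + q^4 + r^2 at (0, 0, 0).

Type A_{3}, Milnor number mu = 3.

The Hessian of f at 0 has rank 2. Corank 1: A-series; mu = 3 gives A_3.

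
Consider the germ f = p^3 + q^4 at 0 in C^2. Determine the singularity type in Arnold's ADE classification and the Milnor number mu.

Type E_{6}, Milnor number mu = 6.

The Hessian of f at 0 has rank 0. Corank 2; j^3 = p^3 is a perfect cube, so E-series; the 4-jet and mu = 6 give E_6.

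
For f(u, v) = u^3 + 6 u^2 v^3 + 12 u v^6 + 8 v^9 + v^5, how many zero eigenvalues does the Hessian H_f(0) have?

Hessian at 0 has rank 0.

2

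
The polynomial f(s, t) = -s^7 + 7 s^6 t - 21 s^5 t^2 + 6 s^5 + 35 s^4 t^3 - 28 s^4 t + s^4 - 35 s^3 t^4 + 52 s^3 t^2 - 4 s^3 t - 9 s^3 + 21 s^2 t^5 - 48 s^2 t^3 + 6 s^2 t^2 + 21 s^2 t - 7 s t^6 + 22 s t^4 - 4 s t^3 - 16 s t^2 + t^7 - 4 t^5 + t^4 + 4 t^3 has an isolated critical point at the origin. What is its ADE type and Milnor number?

Type D_5, Milnor number mu = 5.

The Hessian of f at 0 has rank 0. Corank 2; j^3 = -(s - t)*(3*s - 2*t)^2 has shape L^2 M (L != M), so D-series; mu = 5 gives D_5.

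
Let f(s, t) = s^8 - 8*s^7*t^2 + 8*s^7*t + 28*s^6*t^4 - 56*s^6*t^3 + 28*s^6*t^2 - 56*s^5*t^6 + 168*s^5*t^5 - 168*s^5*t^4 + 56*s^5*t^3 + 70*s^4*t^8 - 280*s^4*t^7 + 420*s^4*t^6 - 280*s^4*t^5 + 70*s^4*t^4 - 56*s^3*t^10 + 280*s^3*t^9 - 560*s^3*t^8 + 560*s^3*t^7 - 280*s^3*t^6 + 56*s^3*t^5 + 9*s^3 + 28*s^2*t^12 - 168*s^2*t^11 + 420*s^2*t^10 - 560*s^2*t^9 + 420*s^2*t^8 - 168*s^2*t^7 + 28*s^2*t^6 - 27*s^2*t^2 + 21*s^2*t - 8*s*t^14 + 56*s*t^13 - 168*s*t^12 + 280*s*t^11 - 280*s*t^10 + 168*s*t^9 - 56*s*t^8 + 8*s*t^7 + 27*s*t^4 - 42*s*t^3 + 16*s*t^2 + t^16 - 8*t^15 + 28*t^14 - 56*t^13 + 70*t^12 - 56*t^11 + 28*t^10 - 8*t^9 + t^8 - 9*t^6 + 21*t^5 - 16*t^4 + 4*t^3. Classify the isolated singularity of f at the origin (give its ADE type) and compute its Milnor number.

The Hessian of f at 0 has rank 0. Corank 2; j^3 = (s + t)*(3*s + 2*t)^2 has shape L^2 M (L != M), so D-series; mu = 9 gives D_9.

Type D_{9}, Milnor number mu = 9.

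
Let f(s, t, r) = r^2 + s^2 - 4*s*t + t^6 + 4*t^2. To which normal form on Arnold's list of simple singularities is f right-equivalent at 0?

A_{5}

The Hessian of f at 0 is [[2, -4, 0], [-4, 8, 0], [0, 0, 2]] with rank 2, so corank 1. A Groebner basis of the Jacobian ideal J(f) in C{s,t,r} is {t^5, s - 2*t, r}; counting standard monomials gives mu = 5. Corank 1: A-series; mu = 5 gives A_5.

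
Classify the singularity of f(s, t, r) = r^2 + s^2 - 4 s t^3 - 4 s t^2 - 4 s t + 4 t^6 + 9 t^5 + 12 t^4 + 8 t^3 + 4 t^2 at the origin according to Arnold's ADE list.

The Hessian of f at 0 has rank 2. Corank 1: A-series; mu = 4 gives A_4.

A_{4}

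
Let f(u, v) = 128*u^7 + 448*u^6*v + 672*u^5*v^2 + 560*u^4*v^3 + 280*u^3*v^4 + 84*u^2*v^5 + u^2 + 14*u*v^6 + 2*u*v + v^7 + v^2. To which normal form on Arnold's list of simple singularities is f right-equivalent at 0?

A_6

The Hessian of f at 0 has rank 1. Corank 1: A-series; mu = 6 gives A_6.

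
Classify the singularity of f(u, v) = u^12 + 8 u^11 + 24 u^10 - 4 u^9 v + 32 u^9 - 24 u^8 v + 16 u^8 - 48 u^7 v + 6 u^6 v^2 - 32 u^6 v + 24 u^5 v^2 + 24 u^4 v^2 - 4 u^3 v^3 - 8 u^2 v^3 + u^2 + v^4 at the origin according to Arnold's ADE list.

A_{3}

The Hessian of f at 0 is [[2, 0], [0, 0]] with rank 1, so corank 1. A Groebner basis of the Jacobian ideal J(f) in C{u,v} is {v^3, u}; counting standard monomials gives mu = 3. Corank 1: A-series; mu = 3 gives A_3.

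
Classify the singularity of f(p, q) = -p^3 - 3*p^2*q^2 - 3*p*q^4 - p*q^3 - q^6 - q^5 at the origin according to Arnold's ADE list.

The Hessian of f at 0 has rank 0. Corank 2; j^3 = -p^3 is a perfect cube, so E-series; the 4-jet and mu = 7 give E_7.

E7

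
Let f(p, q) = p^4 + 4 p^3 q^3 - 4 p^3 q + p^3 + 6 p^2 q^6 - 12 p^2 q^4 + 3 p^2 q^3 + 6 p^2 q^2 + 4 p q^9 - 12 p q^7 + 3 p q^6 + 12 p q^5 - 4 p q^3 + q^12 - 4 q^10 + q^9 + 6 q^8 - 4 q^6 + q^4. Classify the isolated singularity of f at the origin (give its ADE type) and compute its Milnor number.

The Hessian of f at 0 has rank 0. Corank 2; j^3 = p^3 is a perfect cube, so E-series; the 4-jet and mu = 6 give E_6.

Type E_6, Milnor number mu = 6.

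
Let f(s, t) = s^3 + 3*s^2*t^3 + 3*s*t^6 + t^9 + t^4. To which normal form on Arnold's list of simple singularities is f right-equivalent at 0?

E_6

The Hessian of f at 0 has rank 0. Corank 2; j^3 = s^3 is a perfect cube, so E-series; the 4-jet and mu = 6 give E_6.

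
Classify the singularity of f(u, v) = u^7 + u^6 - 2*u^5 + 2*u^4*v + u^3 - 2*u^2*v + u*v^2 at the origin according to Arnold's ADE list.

The Hessian of f at 0 is [[0, 0], [0, 0]] with rank 0, so corank 2. A Groebner basis of the Jacobian ideal J(f) in C{u,v} is {-u^2 + u*v + v^4, u^3 + u^2/2 - u*v - v^3 + v^2/2, u^2*v + u^2/3 - 2*u*v/3 - v^3 + v^2/3, u^2/6 + u*v^2 - u*v/3 - v^3 + v^2/6}; counting standard monomials gives mu = 7. Corank 2; j^3 = u*(u - v)^2 has shape L^2 M (L != M), so D-series; mu = 7 gives D_7.

D_7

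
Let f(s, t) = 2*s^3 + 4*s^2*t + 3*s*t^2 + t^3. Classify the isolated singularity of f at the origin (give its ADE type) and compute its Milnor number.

Type D4, Milnor number mu = 4.

The Hessian of f at 0 has rank 0. Corank 2; j^3 = (s + t)*(2*s^2 + 2*s*t + t^2) splits into three distinct lines over C (the quadratic factor has nonzero discriminant), so D_4.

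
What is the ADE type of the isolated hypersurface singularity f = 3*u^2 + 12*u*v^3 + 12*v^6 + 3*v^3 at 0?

A2

The Hessian of f at 0 has rank 1. Corank 1: A-series; mu = 2 gives A_2.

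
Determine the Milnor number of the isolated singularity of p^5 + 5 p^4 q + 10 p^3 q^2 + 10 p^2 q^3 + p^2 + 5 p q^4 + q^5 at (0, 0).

The Hessian of f at 0 has rank 1. Corank 1: A-series; mu = 4 gives A_4.

4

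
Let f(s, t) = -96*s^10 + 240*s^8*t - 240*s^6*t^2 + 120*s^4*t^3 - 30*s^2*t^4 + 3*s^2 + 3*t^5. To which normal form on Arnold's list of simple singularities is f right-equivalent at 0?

The Hessian of f at 0 has rank 1. Corank 1: A-series; mu = 4 gives A_4.

A_4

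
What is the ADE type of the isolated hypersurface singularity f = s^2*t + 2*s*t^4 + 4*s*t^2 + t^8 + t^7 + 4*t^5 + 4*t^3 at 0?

D_{9}

The Hessian of f at 0 is [[0, 0], [0, 0]] with rank 0, so corank 2. A Groebner basis of the Jacobian ideal J(f) in C{s,t} is {s^2*t^2 - 32*s^2*t - 4*s^2 - 128*s*t^2 - 12*s*t - 128*t^3 - 8*t^2, 8*s^2*t + s^2 + s*t^3 + 32*s*t^2 + 2*s*t + 32*t^3, s*t + t^4 + 2*t^2, s^3 + 6*s^2*t + 12*s*t^2 + 8*t^3}; counting standard monomials gives mu = 9. Corank 2; j^3 = t*(s + 2*t)^2 has shape L^2 M (L != M), so D-series; mu = 9 gives D_9.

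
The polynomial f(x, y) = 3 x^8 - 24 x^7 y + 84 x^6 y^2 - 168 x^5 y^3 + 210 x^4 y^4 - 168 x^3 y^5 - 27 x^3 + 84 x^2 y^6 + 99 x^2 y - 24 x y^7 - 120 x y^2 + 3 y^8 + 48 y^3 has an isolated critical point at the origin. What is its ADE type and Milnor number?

The Hessian of f at 0 has rank 0. Corank 2; j^3 = -3*(x - y)*(3*x - 4*y)^2 has shape L^2 M (L != M), so D-series; mu = 9 gives D_9.

Type D9, Milnor number mu = 9.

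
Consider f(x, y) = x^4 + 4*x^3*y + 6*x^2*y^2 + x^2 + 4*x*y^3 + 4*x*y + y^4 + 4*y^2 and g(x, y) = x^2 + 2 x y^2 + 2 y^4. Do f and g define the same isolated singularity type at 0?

The Hessian of f at 0 is [[2, 4], [4, 8]] with rank 1, so corank 1. A Groebner basis of the Jacobian ideal J(f) in C{x,y} is {y^3, x + 2*y}; counting standard monomials gives mu = 3. Corank 1: A-series; mu = 3 gives A_3. The Hessian of g at 0 is [[2, 0], [0, 0]] with rank 1, so corank 1. A Groebner basis of the Jacobian ideal J(g) in C{x,y} is {x^2, x*y, x + y^2}; counting standard monomials gives mu = 3. Corank 1: A-series; mu = 3 gives A_3. Both have type A_3, hence right-equivalent.

Yes.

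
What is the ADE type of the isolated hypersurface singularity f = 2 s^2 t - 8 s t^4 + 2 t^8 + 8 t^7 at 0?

The Hessian of f at 0 has rank 0. Corank 2; j^3 = 2*s^2*t has shape L^2 M (L != M), so D-series; mu = 9 gives D_9.

D_9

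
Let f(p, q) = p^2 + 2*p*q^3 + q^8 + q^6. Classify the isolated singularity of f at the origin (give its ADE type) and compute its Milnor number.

The Hessian of f at 0 is [[2, 0], [0, 0]] with rank 1, so corank 1. A Groebner basis of the Jacobian ideal J(f) in C{p,q} is {p^3, p^2*q, p + q^3}; counting standard monomials gives mu = 7. Corank 1: A-series; mu = 7 gives A_7.

Type A_7, Milnor number mu = 7.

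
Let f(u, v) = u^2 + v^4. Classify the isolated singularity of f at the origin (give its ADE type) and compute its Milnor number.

The Hessian of f at 0 is [[2, 0], [0, 0]] with rank 1, so corank 1. A Groebner basis of the Jacobian ideal J(f) in C{u,v} is {v^3, u}; counting standard monomials gives mu = 3. Corank 1: A-series; mu = 3 gives A_3.

Type A3, Milnor number mu = 3.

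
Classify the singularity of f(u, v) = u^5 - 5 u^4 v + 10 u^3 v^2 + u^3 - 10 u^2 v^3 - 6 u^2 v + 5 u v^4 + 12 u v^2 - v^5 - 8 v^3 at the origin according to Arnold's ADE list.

E_8

The Hessian of f at 0 has rank 0. Corank 2; j^3 = (u - 2*v)^3 is a perfect cube, so E-series; the 5-jet and mu = 8 give E_8.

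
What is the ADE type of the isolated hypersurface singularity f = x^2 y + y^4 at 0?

The Hessian of f at 0 is [[0, 0], [0, 0]] with rank 0, so corank 2. A Groebner basis of the Jacobian ideal J(f) in C{x,y} is {x^3, x^2/4 + y^3, x*y}; counting standard monomials gives mu = 5. Corank 2; j^3 = x^2*y has shape L^2 M (L != M), so D-series; mu = 5 gives D_5.

D_5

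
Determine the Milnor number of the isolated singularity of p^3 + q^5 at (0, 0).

8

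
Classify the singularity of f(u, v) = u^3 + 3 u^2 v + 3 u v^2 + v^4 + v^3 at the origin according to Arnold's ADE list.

E_6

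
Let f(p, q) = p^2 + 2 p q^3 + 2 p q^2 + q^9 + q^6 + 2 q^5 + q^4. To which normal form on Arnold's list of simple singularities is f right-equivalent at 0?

A_{8}

The Hessian of f at 0 has rank 1. Corank 1: A-series; mu = 8 gives A_8.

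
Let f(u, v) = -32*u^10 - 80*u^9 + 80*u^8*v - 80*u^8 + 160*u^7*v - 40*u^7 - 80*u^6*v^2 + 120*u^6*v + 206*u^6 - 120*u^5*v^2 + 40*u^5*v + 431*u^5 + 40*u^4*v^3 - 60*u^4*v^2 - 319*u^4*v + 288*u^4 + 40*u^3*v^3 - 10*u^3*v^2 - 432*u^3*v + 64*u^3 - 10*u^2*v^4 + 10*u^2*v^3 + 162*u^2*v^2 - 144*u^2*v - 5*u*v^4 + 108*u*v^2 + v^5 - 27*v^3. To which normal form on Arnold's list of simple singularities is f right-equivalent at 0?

The Hessian of f at 0 is [[0, 0], [0, 0]] with rank 0, so corank 2. A Groebner basis of the Jacobian ideal J(f) in C{u,v} is {416*u^2/243 + u*v^3 + 26*u*v^2/9 - 208*u*v/81 - 13*v^3/6 + 26*v^2/27, 512*u^2/243 + 32*u*v^2/9 - 256*u*v/81 + v^4 - 8*v^3/3 + 32*v^2/27, u^3 - u^2/2 - 81*u*v^2/32 + 3*u*v/4 + 189*v^3/128 - 9*v^2/32, u^2*v - 2*u^2/9 - 15*u*v^2/8 + u*v/3 + 27*v^3/32 - v^2/8}; counting standard monomials gives mu = 8. Corank 2; j^3 = (4*u - 3*v)^3 is a perfect cube, so E-series; the 5-jet and mu = 8 give E_8.

E_{8}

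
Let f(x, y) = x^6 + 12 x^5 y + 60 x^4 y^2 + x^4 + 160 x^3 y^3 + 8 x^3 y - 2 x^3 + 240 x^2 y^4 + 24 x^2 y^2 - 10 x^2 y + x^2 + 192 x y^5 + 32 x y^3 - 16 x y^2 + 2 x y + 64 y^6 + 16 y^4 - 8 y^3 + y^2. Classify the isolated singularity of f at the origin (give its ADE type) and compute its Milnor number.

The Hessian of f at 0 has rank 1. Corank 1: A-series; mu = 5 gives A_5.

Type A_5, Milnor number mu = 5.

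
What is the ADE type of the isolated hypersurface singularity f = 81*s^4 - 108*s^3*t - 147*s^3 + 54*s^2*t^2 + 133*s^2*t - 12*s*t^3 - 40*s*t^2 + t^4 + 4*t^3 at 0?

D_5

The Hessian of f at 0 has rank 0. Corank 2; j^3 = -(3*s - t)*(7*s - 2*t)^2 has shape L^2 M (L != M), so D-series; mu = 5 gives D_5.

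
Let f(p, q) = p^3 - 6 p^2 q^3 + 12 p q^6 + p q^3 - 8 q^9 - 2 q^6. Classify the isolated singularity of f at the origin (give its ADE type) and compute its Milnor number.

Type E7, Milnor number mu = 7.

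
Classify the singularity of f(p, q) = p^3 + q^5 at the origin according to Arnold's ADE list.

E_{8}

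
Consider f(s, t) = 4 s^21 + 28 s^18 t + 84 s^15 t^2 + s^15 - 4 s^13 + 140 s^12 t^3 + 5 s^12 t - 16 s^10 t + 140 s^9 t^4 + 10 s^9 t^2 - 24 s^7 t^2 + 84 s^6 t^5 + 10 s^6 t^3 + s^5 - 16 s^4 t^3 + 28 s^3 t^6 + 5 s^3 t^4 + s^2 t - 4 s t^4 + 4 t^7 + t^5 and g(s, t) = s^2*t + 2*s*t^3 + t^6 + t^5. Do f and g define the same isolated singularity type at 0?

No.

The Hessian of f at 0 has rank 0. Corank 2; j^3 = s^2*t has shape L^2 M (L != M), so D-series; mu = 6 gives D_6. The Hessian of g at 0 has rank 0. Corank 2; j^3 = s^2*t has shape L^2 M (L != M), so D-series; mu = 7 gives D_7. f is D_6 but g is D_7, hence not right-equivalent.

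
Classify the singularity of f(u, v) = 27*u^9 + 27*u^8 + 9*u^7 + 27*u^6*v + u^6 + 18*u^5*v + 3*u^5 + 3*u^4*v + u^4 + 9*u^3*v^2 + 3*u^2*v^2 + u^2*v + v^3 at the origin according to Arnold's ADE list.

D_{4}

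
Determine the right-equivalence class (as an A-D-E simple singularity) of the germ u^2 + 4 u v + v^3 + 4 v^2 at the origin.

The Hessian of f at 0 has rank 1. Corank 1: A-series; mu = 2 gives A_2.

A_{2}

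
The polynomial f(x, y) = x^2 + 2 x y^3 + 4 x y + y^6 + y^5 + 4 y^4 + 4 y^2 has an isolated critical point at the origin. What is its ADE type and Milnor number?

The Hessian of f at 0 has rank 1. Corank 1: A-series; mu = 4 gives A_4.

Type A_{4}, Milnor number mu = 4.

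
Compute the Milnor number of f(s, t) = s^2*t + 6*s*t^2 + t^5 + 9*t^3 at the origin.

The Hessian of f at 0 is [[0, 0], [0, 0]] with rank 0, so corank 2. A Groebner basis of the Jacobian ideal J(f) in C{s,t} is {s^2/5 + t^4 - 9*t^2/5, s^3 + 27*t^3, s*t + 3*t^2}; counting standard monomials gives mu = 6. Corank 2; j^3 = t*(s + 3*t)^2 has shape L^2 M (L != M), so D-series; mu = 6 gives D_6.

6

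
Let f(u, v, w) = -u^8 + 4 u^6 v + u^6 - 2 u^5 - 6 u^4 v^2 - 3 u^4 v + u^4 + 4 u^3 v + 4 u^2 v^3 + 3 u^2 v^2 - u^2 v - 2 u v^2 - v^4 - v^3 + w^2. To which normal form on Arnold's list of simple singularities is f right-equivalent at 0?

D_{5}

The Hessian of f at 0 is [[0, 0, 0], [0, 0, 0], [0, 0, 2]] with rank 1, so corank 2. A Groebner basis of the Jacobian ideal J(f) in C{u,v,w} is {u*v^2 + u*v + v^2, -u*v + v^3 - v^2, u^2 + 6*u*v + 5*v^2, w}; counting standard monomials gives mu = 5. Corank 2; j^3 = -v*(u + v)^2 has shape L^2 M (L != M), so D-series; mu = 5 gives D_5.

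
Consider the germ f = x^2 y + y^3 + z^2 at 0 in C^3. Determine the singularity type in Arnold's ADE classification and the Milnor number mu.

Type D_4, Milnor number mu = 4.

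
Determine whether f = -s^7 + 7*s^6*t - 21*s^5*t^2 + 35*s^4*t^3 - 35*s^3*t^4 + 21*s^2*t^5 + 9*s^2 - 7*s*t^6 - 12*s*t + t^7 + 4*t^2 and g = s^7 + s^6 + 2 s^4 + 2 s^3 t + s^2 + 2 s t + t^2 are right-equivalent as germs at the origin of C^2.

The Hessian of f at 0 is [[18, -12], [-12, 8]] with rank 1, so corank 1. A Groebner basis of the Jacobian ideal J(f) in C{s,t} is {t^6, s - 2*t/3}; counting standard monomials gives mu = 6. Corank 1: A-series; mu = 6 gives A_6. The Hessian of g at 0 is [[2, 2], [2, 2]] with rank 1, so corank 1. A Groebner basis of the Jacobian ideal J(g) in C{s,t} is {-s*t + t^4 - t^2, s*t^2 + s/3 + 2*t^3/3 + t/3, s^2 + 2*s*t + t^2}; counting standard monomials gives mu = 6. Corank 1: A-series; mu = 6 gives A_6. Both have type A_6, hence right-equivalent.

Yes.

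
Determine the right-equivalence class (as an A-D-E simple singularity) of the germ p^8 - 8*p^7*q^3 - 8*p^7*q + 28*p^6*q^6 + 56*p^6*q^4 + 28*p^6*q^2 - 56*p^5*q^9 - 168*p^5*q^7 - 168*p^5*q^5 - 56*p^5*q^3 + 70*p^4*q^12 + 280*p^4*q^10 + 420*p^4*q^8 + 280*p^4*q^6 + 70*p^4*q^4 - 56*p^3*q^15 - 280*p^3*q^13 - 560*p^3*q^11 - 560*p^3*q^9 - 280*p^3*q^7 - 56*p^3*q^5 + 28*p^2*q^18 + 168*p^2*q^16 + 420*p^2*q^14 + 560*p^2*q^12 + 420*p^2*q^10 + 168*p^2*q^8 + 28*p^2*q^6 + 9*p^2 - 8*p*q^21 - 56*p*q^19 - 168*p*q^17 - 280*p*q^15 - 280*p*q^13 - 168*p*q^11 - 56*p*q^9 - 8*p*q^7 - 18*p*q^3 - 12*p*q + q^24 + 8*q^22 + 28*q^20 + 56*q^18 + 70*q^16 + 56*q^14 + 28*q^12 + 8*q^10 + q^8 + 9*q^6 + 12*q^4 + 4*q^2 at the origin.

A_{7}

The Hessian of f at 0 has rank 1. Corank 1: A-series; mu = 7 gives A_7.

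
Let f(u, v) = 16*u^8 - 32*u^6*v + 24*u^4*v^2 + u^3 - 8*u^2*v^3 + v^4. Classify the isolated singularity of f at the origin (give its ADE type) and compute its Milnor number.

The Hessian of f at 0 is [[0, 0], [0, 0]] with rank 0, so corank 2. A Groebner basis of the Jacobian ideal J(f) in C{u,v} is {v^3, u^2}; counting standard monomials gives mu = 6. Corank 2; j^3 = u^3 is a perfect cube, so E-series; the 4-jet and mu = 6 give E_6.

Type E_6, Milnor number mu = 6.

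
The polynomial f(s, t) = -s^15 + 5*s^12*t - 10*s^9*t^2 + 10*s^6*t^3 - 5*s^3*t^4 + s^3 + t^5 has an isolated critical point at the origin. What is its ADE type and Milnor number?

The Hessian of f at 0 is [[0, 0], [0, 0]] with rank 0, so corank 2. A Groebner basis of the Jacobian ideal J(f) in C{s,t} is {t^4, s^2}; counting standard monomials gives mu = 8. Corank 2; j^3 = s^3 is a perfect cube, so E-series; the 5-jet and mu = 8 give E_8.

Type E_{8}, Milnor number mu = 8.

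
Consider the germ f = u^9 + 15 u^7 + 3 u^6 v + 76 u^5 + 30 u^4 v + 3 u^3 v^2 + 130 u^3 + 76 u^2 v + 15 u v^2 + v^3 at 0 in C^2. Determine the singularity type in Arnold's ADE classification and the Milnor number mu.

Type D_{4}, Milnor number mu = 4.

The Hessian of f at 0 has rank 0. Corank 2; j^3 = (5*u + v)*(26*u^2 + 10*u*v + v^2) splits into three distinct lines over C (the quadratic factor has nonzero discriminant), so D_4.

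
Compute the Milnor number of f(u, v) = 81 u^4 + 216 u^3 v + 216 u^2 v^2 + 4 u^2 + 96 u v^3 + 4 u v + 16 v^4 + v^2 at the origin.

3

The Hessian of f at 0 has rank 1. Corank 1: A-series; mu = 3 gives A_3.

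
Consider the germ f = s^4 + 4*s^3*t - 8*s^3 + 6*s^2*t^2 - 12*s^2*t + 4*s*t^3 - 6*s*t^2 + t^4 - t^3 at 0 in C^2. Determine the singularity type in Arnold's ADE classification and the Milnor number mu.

The Hessian of f at 0 has rank 0. Corank 2; j^3 = -(2*s + t)^3 is a perfect cube, so E-series; the 4-jet and mu = 6 give E_6.

Type E_{6}, Milnor number mu = 6.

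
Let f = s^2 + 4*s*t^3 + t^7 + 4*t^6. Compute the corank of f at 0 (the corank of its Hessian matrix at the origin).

1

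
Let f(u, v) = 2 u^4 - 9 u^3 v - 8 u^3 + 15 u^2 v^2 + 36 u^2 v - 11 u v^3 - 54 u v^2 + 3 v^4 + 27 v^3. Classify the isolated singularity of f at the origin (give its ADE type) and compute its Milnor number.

The Hessian of f at 0 has rank 0. Corank 2; j^3 = -(2*u - 3*v)^3 is a perfect cube, so E-series; the 4-jet and mu = 7 give E_7.

Type E_7, Milnor number mu = 7.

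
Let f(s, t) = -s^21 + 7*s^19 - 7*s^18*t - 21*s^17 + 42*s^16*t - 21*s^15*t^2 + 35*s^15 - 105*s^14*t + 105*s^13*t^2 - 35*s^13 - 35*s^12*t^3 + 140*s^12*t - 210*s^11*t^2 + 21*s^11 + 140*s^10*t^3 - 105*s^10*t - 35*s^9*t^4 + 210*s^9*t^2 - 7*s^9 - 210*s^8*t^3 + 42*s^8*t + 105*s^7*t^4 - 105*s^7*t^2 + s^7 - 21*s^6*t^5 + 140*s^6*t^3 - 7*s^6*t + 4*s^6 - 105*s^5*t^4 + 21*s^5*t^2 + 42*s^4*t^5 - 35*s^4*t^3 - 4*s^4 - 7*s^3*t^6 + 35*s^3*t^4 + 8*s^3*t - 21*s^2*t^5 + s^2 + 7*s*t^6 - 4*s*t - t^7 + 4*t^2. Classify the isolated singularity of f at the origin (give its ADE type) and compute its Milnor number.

The Hessian of f at 0 has rank 1. Corank 1: A-series; mu = 6 gives A_6.

Type A_{6}, Milnor number mu = 6.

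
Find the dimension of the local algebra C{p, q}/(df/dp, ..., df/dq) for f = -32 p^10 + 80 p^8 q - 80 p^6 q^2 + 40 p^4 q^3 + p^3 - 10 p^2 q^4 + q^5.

8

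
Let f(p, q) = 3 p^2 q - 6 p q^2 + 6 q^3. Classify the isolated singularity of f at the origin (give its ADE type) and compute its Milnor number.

The Hessian of f at 0 has rank 0. Corank 2; j^3 = 3*q*(p^2 - 2*p*q + 2*q^2) splits into three distinct lines over C (the quadratic factor has nonzero discriminant), so D_4.

Type D_4, Milnor number mu = 4.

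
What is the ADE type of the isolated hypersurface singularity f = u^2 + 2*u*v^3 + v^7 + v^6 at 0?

The Hessian of f at 0 is [[2, 0], [0, 0]] with rank 1, so corank 1. A Groebner basis of the Jacobian ideal J(f) in C{u,v} is {u + v^3, u^2}; counting standard monomials gives mu = 6. Corank 1: A-series; mu = 6 gives A_6.

A6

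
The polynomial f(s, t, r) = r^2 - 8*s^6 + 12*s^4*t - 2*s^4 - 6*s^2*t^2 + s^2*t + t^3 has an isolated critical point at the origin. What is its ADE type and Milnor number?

The Hessian of f at 0 has rank 1. Corank 2; j^3 = t*(s^2 + t^2) splits into three distinct lines over C (the quadratic factor has nonzero discriminant), so D_4.

Type D_4, Milnor number mu = 4.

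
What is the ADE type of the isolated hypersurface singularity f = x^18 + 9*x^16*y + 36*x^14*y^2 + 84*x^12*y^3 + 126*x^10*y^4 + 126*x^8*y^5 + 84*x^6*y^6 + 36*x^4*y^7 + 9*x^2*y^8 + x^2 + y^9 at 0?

The Hessian of f at 0 has rank 1. Corank 1: A-series; mu = 8 gives A_8.

A_{8}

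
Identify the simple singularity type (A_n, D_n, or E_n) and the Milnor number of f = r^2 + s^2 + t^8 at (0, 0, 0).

The Hessian of f at 0 is [[2, 0, 0], [0, 0, 0], [0, 0, 2]] with rank 2, so corank 1. A Groebner basis of the Jacobian ideal J(f) in C{s,t,r} is {t^7, s, r}; counting standard monomials gives mu = 7. Corank 1: A-series; mu = 7 gives A_7.

Type A_7, Milnor number mu = 7.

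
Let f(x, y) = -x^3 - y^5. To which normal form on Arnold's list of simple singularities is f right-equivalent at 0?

E_{8}

The Hessian of f at 0 is [[0, 0], [0, 0]] with rank 0, so corank 2. A Groebner basis of the Jacobian ideal J(f) in C{x,y} is {y^4, x^2}; counting standard monomials gives mu = 8. Corank 2; j^3 = -x^3 is a perfect cube, so E-series; the 5-jet and mu = 8 give E_8.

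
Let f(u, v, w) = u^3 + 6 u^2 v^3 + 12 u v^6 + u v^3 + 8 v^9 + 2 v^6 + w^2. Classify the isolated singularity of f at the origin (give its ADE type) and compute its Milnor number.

Type E_{7}, Milnor number mu = 7.

The Hessian of f at 0 has rank 1. Corank 2; j^3 = u^3 is a perfect cube, so E-series; the 4-jet and mu = 7 give E_7.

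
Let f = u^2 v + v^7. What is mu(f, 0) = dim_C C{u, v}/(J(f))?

8

The Hessian of f at 0 is [[0, 0], [0, 0]] with rank 0, so corank 2. A Groebner basis of the Jacobian ideal J(f) in C{u,v} is {u^2/7 + v^6, u^3, u*v}; counting standard monomials gives mu = 8. Corank 2; j^3 = u^2*v has shape L^2 M (L != M), so D-series; mu = 8 gives D_8.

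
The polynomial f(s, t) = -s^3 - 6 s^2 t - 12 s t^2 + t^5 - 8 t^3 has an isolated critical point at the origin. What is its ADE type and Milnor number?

Type E_{8}, Milnor number mu = 8.

The Hessian of f at 0 has rank 0. Corank 2; j^3 = -(s + 2*t)^3 is a perfect cube, so E-series; the 5-jet and mu = 8 give E_8.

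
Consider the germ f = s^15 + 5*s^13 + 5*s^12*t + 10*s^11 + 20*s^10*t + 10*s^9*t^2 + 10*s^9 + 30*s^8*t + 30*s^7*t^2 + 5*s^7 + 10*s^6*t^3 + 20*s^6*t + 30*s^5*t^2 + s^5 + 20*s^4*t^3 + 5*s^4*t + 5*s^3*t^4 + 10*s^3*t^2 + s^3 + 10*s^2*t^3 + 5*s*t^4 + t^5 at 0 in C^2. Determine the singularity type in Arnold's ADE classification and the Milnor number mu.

Type E8, Milnor number mu = 8.

The Hessian of f at 0 has rank 0. Corank 2; j^3 = s^3 is a perfect cube, so E-series; the 5-jet and mu = 8 give E_8.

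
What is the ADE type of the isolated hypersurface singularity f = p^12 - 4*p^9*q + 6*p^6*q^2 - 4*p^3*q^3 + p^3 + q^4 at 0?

E6

The Hessian of f at 0 is [[0, 0], [0, 0]] with rank 0, so corank 2. A Groebner basis of the Jacobian ideal J(f) in C{p,q} is {q^3, p^2}; counting standard monomials gives mu = 6. Corank 2; j^3 = p^3 is a perfect cube, so E-series; the 4-jet and mu = 6 give E_6.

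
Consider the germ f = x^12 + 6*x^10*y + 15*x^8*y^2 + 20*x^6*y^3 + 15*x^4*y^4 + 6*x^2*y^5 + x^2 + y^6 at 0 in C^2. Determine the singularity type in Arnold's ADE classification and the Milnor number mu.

Type A5, Milnor number mu = 5.

The Hessian of f at 0 has rank 1. Corank 1: A-series; mu = 5 gives A_5.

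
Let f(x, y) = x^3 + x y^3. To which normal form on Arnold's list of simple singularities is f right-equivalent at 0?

E_{7}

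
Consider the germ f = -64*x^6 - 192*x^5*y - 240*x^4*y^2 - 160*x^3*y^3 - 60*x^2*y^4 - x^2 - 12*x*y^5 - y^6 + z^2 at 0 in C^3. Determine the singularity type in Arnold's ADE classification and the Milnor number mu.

The Hessian of f at 0 has rank 2. Corank 1: A-series; mu = 5 gives A_5.

Type A_{5}, Milnor number mu = 5.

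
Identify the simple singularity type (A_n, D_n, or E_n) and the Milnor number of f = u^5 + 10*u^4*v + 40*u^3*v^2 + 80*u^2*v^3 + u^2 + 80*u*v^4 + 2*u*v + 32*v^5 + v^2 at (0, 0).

The Hessian of f at 0 is [[2, 2], [2, 2]] with rank 1, so corank 1. A Groebner basis of the Jacobian ideal J(f) in C{u,v} is {v^4, u + v}; counting standard monomials gives mu = 4. Corank 1: A-series; mu = 4 gives A_4.

Type A_4, Milnor number mu = 4.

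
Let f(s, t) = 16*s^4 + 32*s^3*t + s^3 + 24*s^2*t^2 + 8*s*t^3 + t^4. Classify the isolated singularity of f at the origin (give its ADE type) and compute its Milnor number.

Type E6, Milnor number mu = 6.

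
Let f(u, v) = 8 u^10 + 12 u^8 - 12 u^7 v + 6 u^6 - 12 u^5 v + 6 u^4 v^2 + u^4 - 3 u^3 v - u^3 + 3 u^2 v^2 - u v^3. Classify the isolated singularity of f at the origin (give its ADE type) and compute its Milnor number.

The Hessian of f at 0 has rank 0. Corank 2; j^3 = -u^3 is a perfect cube, so E-series; the 4-jet and mu = 7 give E_7.

Type E7, Milnor number mu = 7.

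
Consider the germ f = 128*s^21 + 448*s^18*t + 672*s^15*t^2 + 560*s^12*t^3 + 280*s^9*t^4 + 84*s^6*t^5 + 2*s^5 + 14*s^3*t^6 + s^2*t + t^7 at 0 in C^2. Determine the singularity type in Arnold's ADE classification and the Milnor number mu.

Type D_{8}, Milnor number mu = 8.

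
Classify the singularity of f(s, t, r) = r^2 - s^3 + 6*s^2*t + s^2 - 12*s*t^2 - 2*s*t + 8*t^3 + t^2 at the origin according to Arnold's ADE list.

The Hessian of f at 0 has rank 2. Corank 1: A-series; mu = 2 gives A_2.

A2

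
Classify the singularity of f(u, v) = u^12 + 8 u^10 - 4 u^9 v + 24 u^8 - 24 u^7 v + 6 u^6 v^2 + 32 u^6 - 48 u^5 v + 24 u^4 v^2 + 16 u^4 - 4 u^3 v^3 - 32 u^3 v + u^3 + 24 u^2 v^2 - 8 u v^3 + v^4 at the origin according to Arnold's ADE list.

E6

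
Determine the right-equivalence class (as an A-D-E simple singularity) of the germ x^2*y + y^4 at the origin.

D5

The Hessian of f at 0 has rank 0. Corank 2; j^3 = x^2*y has shape L^2 M (L != M), so D-series; mu = 5 gives D_5.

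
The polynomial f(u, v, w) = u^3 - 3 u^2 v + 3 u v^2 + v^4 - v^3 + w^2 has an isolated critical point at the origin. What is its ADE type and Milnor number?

Type E6, Milnor number mu = 6.

The Hessian of f at 0 has rank 1. Corank 2; j^3 = (u - v)^3 is a perfect cube, so E-series; the 4-jet and mu = 6 give E_6.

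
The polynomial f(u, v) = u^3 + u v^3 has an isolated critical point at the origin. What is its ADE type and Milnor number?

Type E_{7}, Milnor number mu = 7.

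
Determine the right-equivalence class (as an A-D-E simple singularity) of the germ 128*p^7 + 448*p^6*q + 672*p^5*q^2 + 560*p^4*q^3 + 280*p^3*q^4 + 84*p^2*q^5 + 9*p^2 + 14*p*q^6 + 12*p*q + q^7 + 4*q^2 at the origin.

A6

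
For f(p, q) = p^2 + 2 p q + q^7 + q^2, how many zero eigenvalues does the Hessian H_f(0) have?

1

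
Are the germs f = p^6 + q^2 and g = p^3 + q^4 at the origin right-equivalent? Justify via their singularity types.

No.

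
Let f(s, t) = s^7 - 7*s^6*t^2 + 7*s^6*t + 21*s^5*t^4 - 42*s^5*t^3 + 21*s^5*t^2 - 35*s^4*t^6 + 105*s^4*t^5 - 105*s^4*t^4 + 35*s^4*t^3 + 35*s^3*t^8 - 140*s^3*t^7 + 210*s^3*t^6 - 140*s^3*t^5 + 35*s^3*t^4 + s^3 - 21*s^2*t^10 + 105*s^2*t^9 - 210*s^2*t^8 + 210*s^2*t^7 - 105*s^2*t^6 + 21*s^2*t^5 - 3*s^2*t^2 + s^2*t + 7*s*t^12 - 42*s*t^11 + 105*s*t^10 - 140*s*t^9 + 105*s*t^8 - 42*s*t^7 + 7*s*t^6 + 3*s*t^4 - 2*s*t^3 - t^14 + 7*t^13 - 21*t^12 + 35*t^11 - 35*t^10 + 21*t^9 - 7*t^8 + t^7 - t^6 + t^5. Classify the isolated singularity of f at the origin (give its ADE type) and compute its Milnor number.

The Hessian of f at 0 is [[0, 0], [0, 0]] with rank 0, so corank 2. A Groebner basis of the Jacobian ideal J(f) in C{s,t} is {-s^2 - s*t + t^4 + t^3, s^3 - s*t/7 + t^3/7, -s^2 + s*t^2 - s*t + t^3}; counting standard monomials gives mu = 8. Corank 2; j^3 = s^2*(s + t) has shape L^2 M (L != M), so D-series; mu = 8 gives D_8.

Type D_8, Milnor number mu = 8.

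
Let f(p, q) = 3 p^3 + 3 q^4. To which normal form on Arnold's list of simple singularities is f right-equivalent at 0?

E6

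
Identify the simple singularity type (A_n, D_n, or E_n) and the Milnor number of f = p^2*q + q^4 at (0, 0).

Type D_{5}, Milnor number mu = 5.

The Hessian of f at 0 has rank 0. Corank 2; j^3 = p^2*q has shape L^2 M (L != M), so D-series; mu = 5 gives D_5.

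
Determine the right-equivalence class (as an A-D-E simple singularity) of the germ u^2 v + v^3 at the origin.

D_{4}

The Hessian of f at 0 has rank 0. Corank 2; j^3 = v*(u^2 + v^2) splits into three distinct lines over C (the quadratic factor has nonzero discriminant), so D_4.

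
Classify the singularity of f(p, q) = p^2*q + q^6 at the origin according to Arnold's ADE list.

D7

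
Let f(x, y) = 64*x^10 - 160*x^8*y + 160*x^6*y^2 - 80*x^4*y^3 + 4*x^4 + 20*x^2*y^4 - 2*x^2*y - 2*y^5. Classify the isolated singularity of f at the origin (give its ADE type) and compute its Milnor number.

Type D_6, Milnor number mu = 6.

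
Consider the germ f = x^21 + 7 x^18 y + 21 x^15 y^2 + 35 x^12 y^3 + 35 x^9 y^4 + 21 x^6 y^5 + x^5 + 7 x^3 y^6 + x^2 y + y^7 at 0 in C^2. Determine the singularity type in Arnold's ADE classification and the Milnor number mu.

Type D8, Milnor number mu = 8.

The Hessian of f at 0 is [[0, 0], [0, 0]] with rank 0, so corank 2. A Groebner basis of the Jacobian ideal J(f) in C{x,y} is {x^2/7 + y^6, x^3, x*y}; counting standard monomials gives mu = 8. Corank 2; j^3 = x^2*y has shape L^2 M (L != M), so D-series; mu = 8 gives D_8.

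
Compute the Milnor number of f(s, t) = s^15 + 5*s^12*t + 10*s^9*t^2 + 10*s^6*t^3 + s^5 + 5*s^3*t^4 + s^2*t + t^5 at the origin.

6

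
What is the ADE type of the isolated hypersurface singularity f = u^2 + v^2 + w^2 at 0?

The Hessian of f at 0 is [[2, 0, 0], [0, 2, 0], [0, 0, 2]] with rank 3, so corank 0. A Groebner basis of the Jacobian ideal J(f) in C{u,v,w} is {u, v, w}; counting standard monomials gives mu = 1. Corank 0: nondegenerate Morse point, so A_1.

A_{1}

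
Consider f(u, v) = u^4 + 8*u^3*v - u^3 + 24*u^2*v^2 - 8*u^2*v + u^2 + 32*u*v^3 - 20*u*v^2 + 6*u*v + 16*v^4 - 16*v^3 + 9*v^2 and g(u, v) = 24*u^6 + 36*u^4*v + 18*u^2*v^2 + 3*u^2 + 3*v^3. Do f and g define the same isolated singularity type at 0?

Yes.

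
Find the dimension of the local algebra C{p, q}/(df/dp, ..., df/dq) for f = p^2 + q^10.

9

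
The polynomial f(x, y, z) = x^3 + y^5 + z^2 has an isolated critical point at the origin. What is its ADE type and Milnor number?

The Hessian of f at 0 has rank 1. Corank 2; j^3 = x^3 is a perfect cube, so E-series; the 5-jet and mu = 8 give E_8.

Type E8, Milnor number mu = 8.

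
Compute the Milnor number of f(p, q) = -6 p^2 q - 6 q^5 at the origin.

6

The Hessian of f at 0 has rank 0. Corank 2; j^3 = -6*p^2*q has shape L^2 M (L != M), so D-series; mu = 6 gives D_6.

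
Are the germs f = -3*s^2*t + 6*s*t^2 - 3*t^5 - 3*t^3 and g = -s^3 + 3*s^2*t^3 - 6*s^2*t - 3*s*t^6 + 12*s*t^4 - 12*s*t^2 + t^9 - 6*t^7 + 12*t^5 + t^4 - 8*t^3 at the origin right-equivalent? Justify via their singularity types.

No.

The Hessian of f at 0 has rank 0. Corank 2; j^3 = -3*t*(s - t)^2 has shape L^2 M (L != M), so D-series; mu = 6 gives D_6. The Hessian of g at 0 has rank 0. Corank 2; j^3 = -(s + 2*t)^3 is a perfect cube, so E-series; the 4-jet and mu = 6 give E_6. f is D_6 but g is E_6, hence not right-equivalent.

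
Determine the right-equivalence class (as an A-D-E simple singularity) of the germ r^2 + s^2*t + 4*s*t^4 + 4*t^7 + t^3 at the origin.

D_{4}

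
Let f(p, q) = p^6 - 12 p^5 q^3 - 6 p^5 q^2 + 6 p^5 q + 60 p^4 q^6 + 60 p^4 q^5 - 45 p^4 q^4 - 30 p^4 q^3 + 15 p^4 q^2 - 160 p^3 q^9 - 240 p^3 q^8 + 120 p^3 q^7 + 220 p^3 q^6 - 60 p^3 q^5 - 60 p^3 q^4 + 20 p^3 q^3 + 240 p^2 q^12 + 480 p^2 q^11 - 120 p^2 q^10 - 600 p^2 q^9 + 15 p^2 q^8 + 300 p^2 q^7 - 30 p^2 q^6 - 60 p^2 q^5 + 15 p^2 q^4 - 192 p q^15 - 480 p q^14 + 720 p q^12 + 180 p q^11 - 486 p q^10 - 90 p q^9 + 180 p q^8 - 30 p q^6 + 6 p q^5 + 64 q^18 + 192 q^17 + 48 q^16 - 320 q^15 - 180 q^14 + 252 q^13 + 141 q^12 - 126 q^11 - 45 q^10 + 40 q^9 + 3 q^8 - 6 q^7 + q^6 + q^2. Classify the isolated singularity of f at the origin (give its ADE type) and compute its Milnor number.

Type A5, Milnor number mu = 5.

The Hessian of f at 0 has rank 1. Corank 1: A-series; mu = 5 gives A_5.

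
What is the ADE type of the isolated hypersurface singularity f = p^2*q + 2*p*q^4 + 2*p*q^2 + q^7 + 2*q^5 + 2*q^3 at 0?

D_4

The Hessian of f at 0 has rank 0. Corank 2; j^3 = q*(p^2 + 2*p*q + 2*q^2) splits into three distinct lines over C (the quadratic factor has nonzero discriminant), so D_4.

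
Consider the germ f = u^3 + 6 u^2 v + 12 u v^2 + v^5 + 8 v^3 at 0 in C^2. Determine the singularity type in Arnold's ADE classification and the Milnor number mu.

The Hessian of f at 0 is [[0, 0], [0, 0]] with rank 0, so corank 2. A Groebner basis of the Jacobian ideal J(f) in C{u,v} is {v^4, u^2 + 4*u*v + 4*v^2}; counting standard monomials gives mu = 8. Corank 2; j^3 = (u + 2*v)^3 is a perfect cube, so E-series; the 5-jet and mu = 8 give E_8.

Type E_8, Milnor number mu = 8.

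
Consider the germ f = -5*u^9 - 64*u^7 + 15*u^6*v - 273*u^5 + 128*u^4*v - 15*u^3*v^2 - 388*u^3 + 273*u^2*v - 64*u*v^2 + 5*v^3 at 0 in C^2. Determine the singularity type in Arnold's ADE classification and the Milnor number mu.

Type D4, Milnor number mu = 4.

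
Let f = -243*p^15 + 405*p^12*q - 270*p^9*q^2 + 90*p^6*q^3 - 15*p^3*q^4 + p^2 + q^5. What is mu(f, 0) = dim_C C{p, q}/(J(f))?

4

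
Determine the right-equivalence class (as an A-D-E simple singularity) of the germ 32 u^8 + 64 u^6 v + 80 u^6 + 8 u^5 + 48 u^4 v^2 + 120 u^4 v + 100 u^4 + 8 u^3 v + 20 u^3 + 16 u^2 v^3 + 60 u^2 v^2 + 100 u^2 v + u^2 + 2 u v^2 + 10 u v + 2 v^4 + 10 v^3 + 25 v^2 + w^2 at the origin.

The Hessian of f at 0 has rank 2. Corank 1: A-series; mu = 3 gives A_3.

A3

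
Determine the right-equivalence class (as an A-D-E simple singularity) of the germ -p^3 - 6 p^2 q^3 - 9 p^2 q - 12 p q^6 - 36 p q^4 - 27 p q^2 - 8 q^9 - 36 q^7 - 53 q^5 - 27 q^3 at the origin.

E_{8}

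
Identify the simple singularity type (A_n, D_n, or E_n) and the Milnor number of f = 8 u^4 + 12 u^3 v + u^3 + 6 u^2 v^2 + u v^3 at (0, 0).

Type E7, Milnor number mu = 7.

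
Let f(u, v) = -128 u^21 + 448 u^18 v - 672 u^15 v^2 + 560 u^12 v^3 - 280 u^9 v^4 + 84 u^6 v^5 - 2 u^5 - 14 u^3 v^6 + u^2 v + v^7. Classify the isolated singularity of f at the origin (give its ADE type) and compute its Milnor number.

The Hessian of f at 0 is [[0, 0], [0, 0]] with rank 0, so corank 2. A Groebner basis of the Jacobian ideal J(f) in C{u,v} is {u^2/7 + v^6, u^3, u*v}; counting standard monomials gives mu = 8. Corank 2; j^3 = u^2*v has shape L^2 M (L != M), so D-series; mu = 8 gives D_8.

Type D_{8}, Milnor number mu = 8.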